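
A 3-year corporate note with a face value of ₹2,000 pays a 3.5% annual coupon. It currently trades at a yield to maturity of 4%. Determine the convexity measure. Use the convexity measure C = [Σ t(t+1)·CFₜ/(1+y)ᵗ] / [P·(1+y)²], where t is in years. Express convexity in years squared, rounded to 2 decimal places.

10.60

With y = 0.04:
  t   CF        PV=CF/(1+0.04)^t    t·PV        t(t+1)·PV
  1        70.00        67.3077        67.3077         134.6154
  2        70.00        64.7189       129.4379         388.3136
  3     2,070.00     1,840.2225     5,520.6674      22,082.6695
  Σ                  1,972.2491     5,717.4129      22,605.5985
P = 1,972.2491.
Convexity = Σ t(t+1)·PV / [P·(1+y)²] = 22,605.5985 / (1,972.2491 × 1.081600) = 10.59711.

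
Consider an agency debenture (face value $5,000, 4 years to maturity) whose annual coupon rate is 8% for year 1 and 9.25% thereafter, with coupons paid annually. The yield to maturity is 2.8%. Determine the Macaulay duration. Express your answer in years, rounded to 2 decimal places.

3.60 years

Periodic yield y = 0.028. Discount each cash flow and weight by its year:
  t   CF        PV=CF/(1+0.028)^t    t·PV
  1       400.00       389.1051       389.1051
  2       462.50       437.6486       875.2971
  3       462.50       425.7282     1,277.1845
  4     5,462.50     4,891.2402    19,564.9608
  Σ                  6,143.7220    22,106.5475
Price P = Σ PV = 6,143.7220.
Macaulay duration = Σ(t·PV) / P = 22,106.5475 / 6,143.7220 = 3.59823 years.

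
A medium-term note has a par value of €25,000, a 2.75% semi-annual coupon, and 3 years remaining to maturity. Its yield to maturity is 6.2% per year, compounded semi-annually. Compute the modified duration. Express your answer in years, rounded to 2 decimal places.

2.81 years

Periodic yield y = 0.031. First find Macaulay duration:
  t   CF        PV=CF/(1+0.031)^t    t·PV
  1       343.75       333.4142       333.4142
  2       343.75       323.3891       646.7782
  3       343.75       313.6655       940.9964
  4       343.75       304.2342     1,216.9368
  5       343.75       295.0865     1,475.4326
  6    25,343.75    21,101.7700   126,610.6197
  Σ                 22,671.5594   131,224.1780
P = 22,671.5594; Macaulay duration = 131,224.1780 / 22,671.5594 = 5.78805 half-year periods = 2.89403 years.
Modified duration = D_Mac / (1 + y) = 2.89403 / 1.031 = 2.80701 years.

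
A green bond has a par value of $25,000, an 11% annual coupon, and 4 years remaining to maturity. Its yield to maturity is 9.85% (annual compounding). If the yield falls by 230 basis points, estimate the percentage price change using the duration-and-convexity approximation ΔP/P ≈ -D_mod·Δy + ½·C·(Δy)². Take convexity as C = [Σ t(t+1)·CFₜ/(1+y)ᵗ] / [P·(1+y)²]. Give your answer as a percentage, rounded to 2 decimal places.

With y = 0.0985:
  t   CF        PV=CF/(1+0.0985)^t    t·PV        t(t+1)·PV
  1     2,750.00     2,503.4137     2,503.4137       5,006.8275
  2     2,750.00     2,278.9383     4,557.8766      13,673.6299
  3     2,750.00     2,074.5911     6,223.7733      24,895.0932
  4    27,750.00    19,057.3602    76,229.4408     381,147.2039
  Σ                 25,914.3034    89,514.5045     424,722.7545
P = 25,914.3034; D_Mac = 3.45425 yrs; D_mod = 3.14452 yrs; C = 13.58207.
Duration effect: -3.14452 × (-0.023) = +0.072324
Convexity effect: 0.5 × 13.58207 × (-0.023)² = +0.0035925
ΔP/P ≈ +0.072324 + 0.0035925 = +0.075916 = +7.5916%.

+7.59%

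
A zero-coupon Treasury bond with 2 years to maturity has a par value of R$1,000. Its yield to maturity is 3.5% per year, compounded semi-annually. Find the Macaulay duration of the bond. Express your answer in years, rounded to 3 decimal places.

2.000 years

A zero-coupon bond has a single cash flow at maturity, so its Macaulay duration equals its maturity: 2 years.
(Equivalently: 4 semi-annual periods ÷ 2 = 2 years.)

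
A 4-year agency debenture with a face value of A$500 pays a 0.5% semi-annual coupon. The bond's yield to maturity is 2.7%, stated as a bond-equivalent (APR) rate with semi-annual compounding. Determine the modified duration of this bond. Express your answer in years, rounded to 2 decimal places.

Periodic yield y = 0.0135. First find Macaulay duration:
  t   CF        PV=CF/(1+0.0135)^t    t·PV
  1         1.25         1.2333         1.2333
  2         1.25         1.2169         2.4338
  3         1.25         1.2007         3.6021
  4         1.25         1.1847         4.7389
  5         1.25         1.1689         5.8447
  6         1.25         1.1534         6.9202
  7         1.25         1.1380         7.9660
  8       501.25       450.2610     3,602.0882
  Σ                    458.5570     3,634.8274
P = 458.5570; Macaulay duration = 3,634.8274 / 458.5570 = 7.92666 half-year periods = 3.96333 years.
Modified duration = D_Mac / (1 + y) = 3.96333 / 1.0135 = 3.91054 years.

3.91 years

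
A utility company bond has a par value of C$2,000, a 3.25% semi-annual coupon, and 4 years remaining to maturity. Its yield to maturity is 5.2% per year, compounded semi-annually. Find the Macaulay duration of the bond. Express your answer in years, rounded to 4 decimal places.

Periodic yield y = 0.026. Discount each cash flow and weight by its period:
  t   CF        PV=CF/(1+0.026)^t    t·PV
  1        32.50        31.6764        31.6764
  2        32.50        30.8737        61.7474
  3        32.50        30.0913        90.2740
  4        32.50        29.3288       117.3151
  5        32.50        28.5856       142.9278
  6        32.50        27.8612       167.1670
  7        32.50        27.1551       190.0859
  8     2,032.50     1,655.2045    13,241.6363
  Σ                  1,860.7766    14,042.8298
Price P = Σ PV = 1,860.7766.
Macaulay duration = Σ(t·PV) / P = 14,042.8298 / 1,860.7766 = 7.54676 half-year periods.
In years: 7.54676 / 2 = 3.77338 years.

3.7734 years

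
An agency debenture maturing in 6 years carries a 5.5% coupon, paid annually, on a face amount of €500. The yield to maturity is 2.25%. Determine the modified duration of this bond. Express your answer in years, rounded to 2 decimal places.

Periodic yield y = 0.0225. First find Macaulay duration:
  t   CF        PV=CF/(1+0.0225)^t    t·PV
  1        27.50        26.8949        26.8949
  2        27.50        26.3030        52.6061
  3        27.50        25.7243        77.1728
  4        27.50        25.1582       100.6328
  5        27.50        24.6046       123.0229
  6       527.50       461.5753     2,769.4518
  Σ                    590.2602     3,149.7812
P = 590.2602; Macaulay duration = 3,149.7812 / 590.2602 = 5.33626 years.
Modified duration = D_Mac / (1 + y) = 5.33626 / 1.0225 = 5.21883 years.

5.22 years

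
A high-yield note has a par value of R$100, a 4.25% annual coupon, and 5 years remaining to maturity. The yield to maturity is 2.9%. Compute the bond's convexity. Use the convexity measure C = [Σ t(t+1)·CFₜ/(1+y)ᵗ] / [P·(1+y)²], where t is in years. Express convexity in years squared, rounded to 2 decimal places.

25.49

With y = 0.029:
  t   CF        PV=CF/(1+0.029)^t    t·PV        t(t+1)·PV
  1         4.25         4.1302         4.1302           8.2604
  2         4.25         4.0138         8.0276          24.0829
  3         4.25         3.9007        11.7021          46.8084
  4         4.25         3.7908        15.1631          75.8154
  5       104.25        90.3648       451.8239       2,710.9434
  Σ                    106.2003       490.8469       2,865.9106
P = 106.2003.
Convexity = Σ t(t+1)·PV / [P·(1+y)²] = 2,865.9106 / (106.2003 × 1.058841) = 25.48626.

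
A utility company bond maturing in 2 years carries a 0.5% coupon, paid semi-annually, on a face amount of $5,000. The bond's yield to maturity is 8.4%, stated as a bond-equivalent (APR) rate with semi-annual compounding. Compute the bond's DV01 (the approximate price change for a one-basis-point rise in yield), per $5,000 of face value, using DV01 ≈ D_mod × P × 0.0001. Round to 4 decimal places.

$0.8194

Periodic yield y = 0.042.
  t   CF        PV=CF/(1+0.042)^t    t·PV
  1        12.50        11.9962        11.9962
  2        12.50        11.5126        23.0253
  3        12.50        11.0486        33.1458
  4     5,012.50     4,251.9046    17,007.6183
  Σ                  4,286.4620    17,075.7855
P = 4,286.4620; D_Mac = 3.98365 half-year periods = 1.99183 yrs; D_mod = 1.91154 yrs.
DV01 ≈ 1.91154 × 4,286.4620 × 0.0001 = 0.819376.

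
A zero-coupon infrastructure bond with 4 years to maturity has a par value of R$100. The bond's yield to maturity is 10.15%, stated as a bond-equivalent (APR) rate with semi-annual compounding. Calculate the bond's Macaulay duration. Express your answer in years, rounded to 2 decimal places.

4.00 years

A zero-coupon bond has a single cash flow at maturity, so its Macaulay duration equals its maturity: 4 years.
(Equivalently: 8 semi-annual periods ÷ 2 = 4 years.)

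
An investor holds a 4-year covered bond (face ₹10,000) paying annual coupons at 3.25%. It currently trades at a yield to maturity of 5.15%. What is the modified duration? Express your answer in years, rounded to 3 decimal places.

Periodic yield y = 0.0515. First find Macaulay duration:
  t   CF        PV=CF/(1+0.0515)^t    t·PV
  1       325.00       309.0823       309.0823
  2       325.00       293.9441       587.8883
  3       325.00       279.5474       838.6423
  4    10,325.00     8,446.0365    33,784.1459
  Σ                  9,328.6103    35,519.7588
P = 9,328.6103; Macaulay duration = 35,519.7588 / 9,328.6103 = 3.80762 years.
Modified duration = D_Mac / (1 + y) = 3.80762 / 1.0515 = 3.62113 years.

3.621 years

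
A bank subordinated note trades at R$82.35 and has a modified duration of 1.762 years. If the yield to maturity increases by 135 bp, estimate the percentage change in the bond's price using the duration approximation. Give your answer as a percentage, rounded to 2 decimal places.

Duration approximation: ΔP/P ≈ -D_mod · Δy = -1.762 × (+0.0135) = -0.023787.
As a percentage: -2.3787%.

-2.38%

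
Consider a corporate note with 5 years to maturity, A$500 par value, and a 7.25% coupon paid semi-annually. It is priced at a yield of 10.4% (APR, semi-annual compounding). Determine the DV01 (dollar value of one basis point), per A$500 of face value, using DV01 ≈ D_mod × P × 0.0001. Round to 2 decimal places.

A$0.18

Periodic yield y = 0.052.
  t   CF        PV=CF/(1+0.052)^t    t·PV
  1       18.125        17.2291        17.2291
  2       18.125        16.3775        32.7549
  3       18.125        15.5679        46.7038
  4       18.125        14.7984        59.1936
  5       18.125        14.0669        70.3346
  6       18.125        13.3716        80.2296
  7       18.125        12.7107        88.9746
  8       18.125        12.0824        96.6590
  9       18.125        11.4851       103.3663
  10     518.125       312.0881     3,120.8806
  Σ                    439.7776     3,716.3261
P = 439.7776; D_Mac = 8.45047 half-year periods = 4.22523 yrs; D_mod = 4.01638 yrs.
DV01 ≈ 4.01638 × 439.7776 × 0.0001 = 0.176631.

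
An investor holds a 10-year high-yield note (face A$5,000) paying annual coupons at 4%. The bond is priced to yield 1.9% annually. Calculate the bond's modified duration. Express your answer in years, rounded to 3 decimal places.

8.427 years

Periodic yield y = 0.019. First find Macaulay duration:
  t   CF        PV=CF/(1+0.019)^t    t·PV
  1       200.00       196.2709       196.2709
  2       200.00       192.6112       385.2225
  3       200.00       189.0199       567.0596
  4       200.00       185.4954       741.9818
  5       200.00       182.0368       910.1838
  6       200.00       178.6425     1,071.8553
  7       200.00       175.3116     1,227.1814
  8       200.00       172.0428     1,376.3425
  9       200.00       168.8349     1,519.5145
  10    5,200.00     4,307.8592    43,078.5923
  Σ                  5,948.1253    51,074.2044
P = 5,948.1253; Macaulay duration = 51,074.2044 / 5,948.1253 = 8.58661 years.
Modified duration = D_Mac / (1 + y) = 8.58661 / 1.019 = 8.42650 years.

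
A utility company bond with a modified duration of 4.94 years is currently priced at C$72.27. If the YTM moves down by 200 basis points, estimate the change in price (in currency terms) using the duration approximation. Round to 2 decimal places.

Duration approximation: ΔP/P ≈ -D_mod · Δy = -4.94 × (-0.02) = +0.098800.
ΔP ≈ 72.27 × (+0.098800) = +7.140276.

+C$7.14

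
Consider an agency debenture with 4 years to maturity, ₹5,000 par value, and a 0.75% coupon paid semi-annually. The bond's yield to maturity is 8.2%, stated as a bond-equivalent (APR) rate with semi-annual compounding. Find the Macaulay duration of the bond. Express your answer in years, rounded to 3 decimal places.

3.938 years

Periodic yield y = 0.041. Discount each cash flow and weight by its period:
  t   CF        PV=CF/(1+0.041)^t    t·PV
  1        18.75        18.0115        18.0115
  2        18.75        17.3021        34.6043
  3        18.75        16.6207        49.8621
  4        18.75        15.9661        63.8643
  5        18.75        15.3373        76.6863
  6        18.75        14.7332        88.3992
  7        18.75        14.1529        99.0705
  8     5,018.75     3,639.0643    29,112.5142
  Σ                  3,751.1881    29,543.0123
Price P = Σ PV = 3,751.1881.
Macaulay duration = Σ(t·PV) / P = 29,543.0123 / 3,751.1881 = 7.87564 half-year periods.
In years: 7.87564 / 2 = 3.93782 years.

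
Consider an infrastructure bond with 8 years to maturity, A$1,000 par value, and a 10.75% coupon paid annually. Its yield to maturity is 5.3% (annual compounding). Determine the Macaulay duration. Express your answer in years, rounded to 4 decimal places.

6.0800 years

Periodic yield y = 0.053. Discount each cash flow and weight by its year:
  t   CF        PV=CF/(1+0.053)^t    t·PV
  1       107.50       102.0893       102.0893
  2       107.50        96.9509       193.9017
  3       107.50        92.0711       276.2133
  4       107.50        87.4369       349.7478
  5       107.50        83.0360       415.1802
  6       107.50        78.8566       473.1398
  7       107.50        74.8876       524.2131
  8     1,107.50       732.6841     5,861.4728
  Σ                  1,348.0126     8,195.9580
Price P = Σ PV = 1,348.0126.
Macaulay duration = Σ(t·PV) / P = 8,195.9580 / 1,348.0126 = 6.08003 years.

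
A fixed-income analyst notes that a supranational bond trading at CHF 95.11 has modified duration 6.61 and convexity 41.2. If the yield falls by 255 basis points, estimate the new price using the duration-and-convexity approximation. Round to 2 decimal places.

Duration effect: -D_mod·Δy = -6.61 × (-0.0255) = +0.168555
Convexity effect: ½·C·(Δy)² = 0.5 × 41.2 × (-0.0255)² = +0.01339515
ΔP/P ≈ +0.168555 + 0.01339515 = +0.18195015
New price ≈ 95.11 × (1 + 0.18195015) = 112.4152787665.

CHF 112.42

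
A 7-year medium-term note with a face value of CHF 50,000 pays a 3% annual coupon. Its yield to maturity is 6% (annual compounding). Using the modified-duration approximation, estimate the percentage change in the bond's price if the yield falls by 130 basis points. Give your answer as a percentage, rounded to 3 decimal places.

Periodic yield y = 0.06. Modified duration first:
  t   CF        PV=CF/(1+0.06)^t    t·PV
  1     1,500.00     1,415.0943     1,415.0943
  2     1,500.00     1,334.9947     2,669.9893
  3     1,500.00     1,259.4289     3,778.2868
  4     1,500.00     1,188.1405     4,752.5620
  5     1,500.00     1,120.8873     5,604.4363
  6     1,500.00     1,057.4408     6,344.6449
  7    51,500.00    34,250.4414   239,753.0895
  Σ                 41,626.4278   264,318.1030
P = 41,626.4278; D_Mac = 6.34977 yrs; D_mod = 6.34977/(1+0.06) = 5.99035 yrs.
ΔP/P ≈ -D_mod · Δy = -5.99035 × (-0.013) = +0.077874 = +7.7874%.

+7.787%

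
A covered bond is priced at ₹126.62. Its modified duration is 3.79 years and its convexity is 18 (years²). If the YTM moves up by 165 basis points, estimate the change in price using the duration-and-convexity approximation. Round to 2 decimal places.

Duration effect: -D_mod·Δy = -3.79 × (+0.0165) = -0.062535
Convexity effect: ½·C·(Δy)² = 0.5 × 18 × (0.0165)² = +0.00245025
ΔP/P ≈ -0.062535 + 0.00245025 = -0.06008475
ΔP ≈ 126.62 × (-0.06008475) = -7.607931045.

-₹7.61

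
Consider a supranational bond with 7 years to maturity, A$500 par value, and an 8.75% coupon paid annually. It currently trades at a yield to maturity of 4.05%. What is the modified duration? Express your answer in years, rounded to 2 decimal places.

Periodic yield y = 0.0405. First find Macaulay duration:
  t   CF        PV=CF/(1+0.0405)^t    t·PV
  1        43.75        42.0471        42.0471
  2        43.75        40.4105        80.8209
  3        43.75        38.8375       116.5126
  4        43.75        37.3259       149.3034
  5        43.75        35.8730       179.3650
  6        43.75        34.4767       206.8601
  7       543.75       411.8174     2,882.7217
  Σ                    640.7880     3,657.6309
P = 640.7880; Macaulay duration = 3,657.6309 / 640.7880 = 5.70802 years.
Modified duration = D_Mac / (1 + y) = 5.70802 / 1.0405 = 5.48584 years.

5.49 years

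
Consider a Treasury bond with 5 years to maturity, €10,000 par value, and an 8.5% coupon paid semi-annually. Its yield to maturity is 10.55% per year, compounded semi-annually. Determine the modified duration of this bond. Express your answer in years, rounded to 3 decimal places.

3.928 years

Periodic yield y = 0.05275. First find Macaulay duration:
  t   CF        PV=CF/(1+0.05275)^t    t·PV
  1       425.00       403.7046       403.7046
  2       425.00       383.4762       766.9524
  3       425.00       364.2614     1,092.7843
  4       425.00       346.0094     1,384.0377
  5       425.00       328.6720     1,643.3599
  6       425.00       312.2033     1,873.2195
  7       425.00       296.5597     2,075.9181
  8       425.00       281.7001     2,253.6004
  9       425.00       267.5849     2,408.2645
  10   10,425.00     6,234.8149    62,348.1487
  Σ                  9,218.9865    76,249.9902
P = 9,218.9865; Macaulay duration = 76,249.9902 / 9,218.9865 = 8.27097 half-year periods = 4.13549 years.
Modified duration = D_Mac / (1 + y) = 4.13549 / 1.05275 = 3.92827 years.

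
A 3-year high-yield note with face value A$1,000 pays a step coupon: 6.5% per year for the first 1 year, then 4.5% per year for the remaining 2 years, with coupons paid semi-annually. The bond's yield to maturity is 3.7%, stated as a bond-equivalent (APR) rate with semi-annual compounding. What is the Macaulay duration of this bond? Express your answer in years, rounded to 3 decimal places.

Periodic yield y = 0.0185. Discount each cash flow and weight by its period:
  t   CF        PV=CF/(1+0.0185)^t    t·PV
  1        32.50        31.9097        31.9097
  2        32.50        31.3301        62.6601
  3        22.50        21.2961        63.8882
  4        22.50        20.9092        83.6370
  5        22.50        20.5295       102.6473
  6     1,022.50       916.0035     5,496.0208
  Σ                  1,041.9780     5,840.7630
Price P = Σ PV = 1,041.9780.
Macaulay duration = Σ(t·PV) / P = 5,840.7630 / 1,041.9780 = 5.60546 half-year periods.
In years: 5.60546 / 2 = 2.80273 years.

2.803 years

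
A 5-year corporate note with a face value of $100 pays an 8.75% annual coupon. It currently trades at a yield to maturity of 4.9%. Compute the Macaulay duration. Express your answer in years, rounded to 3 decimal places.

4.318 years

Periodic yield y = 0.049. Discount each cash flow and weight by its year:
  t   CF        PV=CF/(1+0.049)^t    t·PV
  1         8.75         8.3413         8.3413
  2         8.75         7.9516        15.9033
  3         8.75         7.5802        22.7406
  4         8.75         7.2261        28.9045
  5       108.75        85.6154       428.0769
  Σ                    116.7147       503.9667
Price P = Σ PV = 116.7147.
Macaulay duration = Σ(t·PV) / P = 503.9667 / 116.7147 = 4.31794 years.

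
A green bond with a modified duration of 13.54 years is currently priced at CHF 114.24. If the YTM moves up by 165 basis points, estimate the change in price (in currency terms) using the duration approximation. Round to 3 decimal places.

-CHF 25.522

Duration approximation: ΔP/P ≈ -D_mod · Δy = -13.54 × (+0.0165) = -0.223410.
ΔP ≈ 114.24 × (-0.223410) = -25.5223584.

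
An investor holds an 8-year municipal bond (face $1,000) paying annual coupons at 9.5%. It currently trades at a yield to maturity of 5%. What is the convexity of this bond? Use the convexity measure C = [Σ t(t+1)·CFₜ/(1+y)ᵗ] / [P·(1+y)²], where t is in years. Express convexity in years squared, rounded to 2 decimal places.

46.09

With y = 0.05:
  t   CF        PV=CF/(1+0.05)^t    t·PV        t(t+1)·PV
  1        95.00        90.4762        90.4762         180.9524
  2        95.00        86.1678       172.3356         517.0068
  3        95.00        82.0646       246.1937         984.7749
  4        95.00        78.1567       312.6269       1,563.1347
  5        95.00        74.4350       372.1749       2,233.0496
  6        95.00        70.8905       425.3428       2,977.3994
  7        95.00        67.5147       472.6031       3,780.8247
  8     1,095.00       741.1391     5,929.1128      53,362.0153
  Σ                  1,290.8446     8,020.8660      65,599.1577
P = 1,290.8446.
Convexity = Σ t(t+1)·PV / [P·(1+y)²] = 65,599.1577 / (1,290.8446 × 1.102500) = 46.09414.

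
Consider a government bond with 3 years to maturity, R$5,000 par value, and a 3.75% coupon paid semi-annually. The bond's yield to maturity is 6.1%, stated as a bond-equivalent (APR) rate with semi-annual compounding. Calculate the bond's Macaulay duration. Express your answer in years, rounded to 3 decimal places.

2.860 years

Periodic yield y = 0.0305. Discount each cash flow and weight by its period:
  t   CF        PV=CF/(1+0.0305)^t    t·PV
  1        93.75        90.9753        90.9753
  2        93.75        88.2826       176.5653
  3        93.75        85.6697       257.0091
  4        93.75        83.1341       332.5365
  5        93.75        80.6736       403.3679
  6     5,093.75     4,253.5315    25,521.1888
  Σ                  4,682.2667    26,781.6428
Price P = Σ PV = 4,682.2667.
Macaulay duration = Σ(t·PV) / P = 26,781.6428 / 4,682.2667 = 5.71980 half-year periods.
In years: 5.71980 / 2 = 2.85990 years.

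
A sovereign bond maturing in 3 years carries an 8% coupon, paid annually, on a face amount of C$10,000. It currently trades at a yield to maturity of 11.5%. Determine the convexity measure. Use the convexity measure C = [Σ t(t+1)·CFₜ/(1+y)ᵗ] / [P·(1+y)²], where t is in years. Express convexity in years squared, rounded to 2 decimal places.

8.68

With y = 0.115:
  t   CF        PV=CF/(1+0.115)^t    t·PV        t(t+1)·PV
  1       800.00       717.4888       717.4888       1,434.9776
  2       800.00       643.4877     1,286.9754       3,860.9262
  3    10,800.00     7,791.1067    23,373.3202      93,493.2807
  Σ                  9,152.0832    25,377.7844      98,789.1845
P = 9,152.0832.
Convexity = Σ t(t+1)·PV / [P·(1+y)²] = 98,789.1845 / (9,152.0832 × 1.243225) = 8.68240.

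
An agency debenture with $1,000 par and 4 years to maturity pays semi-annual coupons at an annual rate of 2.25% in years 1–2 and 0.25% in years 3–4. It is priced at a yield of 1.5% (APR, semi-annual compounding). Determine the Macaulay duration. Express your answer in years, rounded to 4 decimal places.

3.8736 years

Periodic yield y = 0.0075. Discount each cash flow and weight by its period:
  t   CF        PV=CF/(1+0.0075)^t    t·PV
  1        11.25        11.1663        11.1663
  2        11.25        11.0831        22.1663
  3        11.25        11.0006        33.0019
  4        11.25        10.9187        43.6749
  5         1.25         1.2042         6.0208
  6         1.25         1.1952         7.1712
  7         1.25         1.1863         8.3041
  8     1,001.25       943.1529     7,545.2230
  Σ                    990.9073     7,676.7284
Price P = Σ PV = 990.9073.
Macaulay duration = Σ(t·PV) / P = 7,676.7284 / 990.9073 = 7.74717 half-year periods.
In years: 7.74717 / 2 = 3.87359 years.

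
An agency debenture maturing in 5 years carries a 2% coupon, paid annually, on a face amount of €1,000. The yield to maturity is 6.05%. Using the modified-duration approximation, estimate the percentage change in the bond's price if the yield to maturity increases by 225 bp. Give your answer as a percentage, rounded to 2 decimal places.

-10.15%

Periodic yield y = 0.0605. Modified duration first:
  t   CF        PV=CF/(1+0.0605)^t    t·PV
  1        20.00        18.8590        18.8590
  2        20.00        17.7831        35.5663
  3        20.00        16.7686        50.3059
  4        20.00        15.8120        63.2481
  5     1,020.00       760.4082     3,802.0411
  Σ                    829.6311     3,970.0205
P = 829.6311; D_Mac = 4.78528 yrs; D_mod = 4.78528/(1+0.0605) = 4.51229 yrs.
ΔP/P ≈ -D_mod · Δy = -4.51229 × (+0.0225) = -0.101527 = -10.1527%.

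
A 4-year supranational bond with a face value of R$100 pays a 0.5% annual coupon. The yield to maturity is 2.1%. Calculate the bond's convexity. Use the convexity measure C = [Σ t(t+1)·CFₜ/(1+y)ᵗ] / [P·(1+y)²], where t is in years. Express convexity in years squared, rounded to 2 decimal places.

With y = 0.021:
  t   CF        PV=CF/(1+0.021)^t    t·PV        t(t+1)·PV
  1         0.50         0.4897         0.4897           0.9794
  2         0.50         0.4796         0.9593           2.8779
  3         0.50         0.4698         1.4093           5.6373
  4       100.50        92.4833       369.9330       1,849.6650
  Σ                     93.9224       372.7913       1,859.1597
P = 93.9224.
Convexity = Σ t(t+1)·PV / [P·(1+y)²] = 1,859.1597 / (93.9224 × 1.042441) = 18.98874.

18.99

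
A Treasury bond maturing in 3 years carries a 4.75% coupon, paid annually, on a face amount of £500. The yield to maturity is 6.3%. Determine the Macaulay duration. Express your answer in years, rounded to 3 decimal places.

Periodic yield y = 0.063. Discount each cash flow and weight by its year:
  t   CF        PV=CF/(1+0.063)^t    t·PV
  1        23.75        22.3424        22.3424
  2        23.75        21.0183        42.0366
  3       523.75       436.0379     1,308.1137
  Σ                    479.3986     1,372.4927
Price P = Σ PV = 479.3986.
Macaulay duration = Σ(t·PV) / P = 1,372.4927 / 479.3986 = 2.86295 years.

2.863 years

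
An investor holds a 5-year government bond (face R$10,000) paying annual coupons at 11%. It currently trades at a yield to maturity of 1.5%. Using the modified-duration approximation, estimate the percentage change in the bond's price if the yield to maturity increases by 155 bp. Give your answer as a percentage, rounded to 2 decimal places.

-6.51%

Periodic yield y = 0.015. Modified duration first:
  t   CF        PV=CF/(1+0.015)^t    t·PV
  1     1,100.00     1,083.7438     1,083.7438
  2     1,100.00     1,067.7279     2,135.4558
  3     1,100.00     1,051.9487     3,155.8461
  4     1,100.00     1,036.4027     4,145.6106
  5    11,100.00    10,303.6896    51,518.4481
  Σ                 14,543.5127    62,039.1044
P = 14,543.5127; D_Mac = 4.26576 yrs; D_mod = 4.26576/(1+0.015) = 4.20272 yrs.
ΔP/P ≈ -D_mod · Δy = -4.20272 × (+0.0155) = -0.065142 = -6.5142%.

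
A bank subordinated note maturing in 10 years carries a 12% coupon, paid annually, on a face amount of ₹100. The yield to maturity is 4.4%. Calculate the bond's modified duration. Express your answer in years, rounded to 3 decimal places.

6.813 years

Periodic yield y = 0.044. First find Macaulay duration:
  t   CF        PV=CF/(1+0.044)^t    t·PV
  1        12.00        11.4943        11.4943
  2        12.00        11.0098        22.0196
  3        12.00        10.5458        31.6374
  4        12.00        10.1013        40.4054
  5        12.00         9.6756        48.3781
  6        12.00         9.2678        55.6070
  7        12.00         8.8772        62.1407
  8        12.00         8.5031        68.0248
  9        12.00         8.1447        73.3026
  10      112.00        72.8137       728.1369
  Σ                    160.4334     1,141.1467
P = 160.4334; Macaulay duration = 1,141.1467 / 160.4334 = 7.11290 years.
Modified duration = D_Mac / (1 + y) = 7.11290 / 1.044 = 6.81312 years.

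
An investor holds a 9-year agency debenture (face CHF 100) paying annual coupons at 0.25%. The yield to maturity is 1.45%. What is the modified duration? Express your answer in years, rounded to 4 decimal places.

8.7773 years

Periodic yield y = 0.0145. First find Macaulay duration:
  t   CF        PV=CF/(1+0.0145)^t    t·PV
  1         0.25         0.2464         0.2464
  2         0.25         0.2429         0.4858
  3         0.25         0.2394         0.7183
  4         0.25         0.2360         0.9440
  5         0.25         0.2326         1.1632
  6         0.25         0.2293         1.3759
  7         0.25         0.2260         1.5822
  8         0.25         0.2228         1.7824
  9       100.25        88.0676       792.6080
  Σ                     89.9431       800.9063
P = 89.9431; Macaulay duration = 800.9063 / 89.9431 = 8.90459 years.
Modified duration = D_Mac / (1 + y) = 8.90459 / 1.0145 = 8.77732 years.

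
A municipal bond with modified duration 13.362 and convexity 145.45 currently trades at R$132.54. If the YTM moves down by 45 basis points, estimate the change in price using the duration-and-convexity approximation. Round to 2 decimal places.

+R$8.16

Duration effect: -D_mod·Δy = -13.362 × (-0.0045) = +0.060129
Convexity effect: ½·C·(Δy)² = 0.5 × 145.45 × (-0.0045)² = +0.00147268125
ΔP/P ≈ +0.060129 + 0.00147268125 = +0.06160168125
ΔP ≈ 132.54 × (+0.06160168125) = +8.164686832875.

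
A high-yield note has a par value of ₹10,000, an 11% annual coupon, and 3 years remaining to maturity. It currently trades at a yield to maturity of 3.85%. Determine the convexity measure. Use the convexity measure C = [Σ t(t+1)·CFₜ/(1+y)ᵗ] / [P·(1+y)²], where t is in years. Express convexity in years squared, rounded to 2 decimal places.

9.83

With y = 0.0385:
  t   CF        PV=CF/(1+0.0385)^t    t·PV        t(t+1)·PV
  1     1,100.00     1,059.2200     1,059.2200       2,118.4401
  2     1,100.00     1,019.9519     2,039.9038       6,119.7113
  3    11,100.00     9,910.6805    29,732.0415     118,928.1662
  Σ                 11,989.8524    32,831.1653     127,166.3175
P = 11,989.8524.
Convexity = Σ t(t+1)·PV / [P·(1+y)²] = 127,166.3175 / (11,989.8524 × 1.078482) = 9.83434.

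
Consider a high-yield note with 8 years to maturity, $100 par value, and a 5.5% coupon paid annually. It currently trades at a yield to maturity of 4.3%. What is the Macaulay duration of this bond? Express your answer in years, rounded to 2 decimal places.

Periodic yield y = 0.043. Discount each cash flow and weight by its year:
  t   CF        PV=CF/(1+0.043)^t    t·PV
  1         5.50         5.2733         5.2733
  2         5.50         5.0558        10.1117
  3         5.50         4.8474        14.5422
  4         5.50         4.6476        18.5903
  5         5.50         4.4560        22.2798
  6         5.50         4.2723        25.6335
  7         5.50         4.0961        28.6728
  8       105.50        75.3317       602.6539
  Σ                    107.9801       727.7575
Price P = Σ PV = 107.9801.
Macaulay duration = Σ(t·PV) / P = 727.7575 / 107.9801 = 6.73973 years.

6.74 years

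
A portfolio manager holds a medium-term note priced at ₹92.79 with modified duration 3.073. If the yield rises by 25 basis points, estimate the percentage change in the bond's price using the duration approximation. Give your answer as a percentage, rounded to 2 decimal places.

Duration approximation: ΔP/P ≈ -D_mod · Δy = -3.073 × (+0.0025) = -0.0076825.
As a percentage: -0.76825%.

-0.77%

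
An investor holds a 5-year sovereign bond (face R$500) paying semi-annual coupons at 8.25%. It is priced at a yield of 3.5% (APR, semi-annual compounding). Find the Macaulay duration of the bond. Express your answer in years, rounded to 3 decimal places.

4.283 years

Periodic yield y = 0.0175. Discount each cash flow and weight by its period:
  t   CF        PV=CF/(1+0.0175)^t    t·PV
  1       20.625        20.2703        20.2703
  2       20.625        19.9216        39.8433
  3       20.625        19.5790        58.7370
  4       20.625        19.2423        76.9691
  5       20.625        18.9113        94.5566
  6       20.625        18.5861       111.5164
  7       20.625        18.2664       127.8648
  8       20.625        17.9522       143.6179
  9       20.625        17.6435       158.7913
  10     520.625       437.7043     4,377.0433
  Σ                    608.0770     5,209.2100
Price P = Σ PV = 608.0770.
Macaulay duration = Σ(t·PV) / P = 5,209.2100 / 608.0770 = 8.56669 half-year periods.
In years: 8.56669 / 2 = 4.28335 years.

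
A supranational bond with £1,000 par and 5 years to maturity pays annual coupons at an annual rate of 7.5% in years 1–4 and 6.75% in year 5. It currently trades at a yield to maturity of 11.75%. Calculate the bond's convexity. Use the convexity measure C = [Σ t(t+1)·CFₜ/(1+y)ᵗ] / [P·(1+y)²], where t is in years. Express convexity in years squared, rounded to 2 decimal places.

With y = 0.1175:
  t   CF        PV=CF/(1+0.1175)^t    t·PV        t(t+1)·PV
  1        75.00        67.1141        67.1141         134.2282
  2        75.00        60.0574       120.1147         360.3441
  3        75.00        53.7426       161.2278         644.9112
  4        75.00        48.0918       192.3672         961.8362
  5     1,067.50       612.5340     3,062.6702      18,376.0210
  Σ                    841.5399     3,603.4940      20,477.3408
P = 841.5399.
Convexity = Σ t(t+1)·PV / [P·(1+y)²] = 20,477.3408 / (841.5399 × 1.248806) = 19.48515.

19.49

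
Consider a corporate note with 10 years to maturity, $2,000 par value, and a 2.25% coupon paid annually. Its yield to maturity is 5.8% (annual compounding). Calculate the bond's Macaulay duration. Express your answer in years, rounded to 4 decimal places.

8.8731 years

Periodic yield y = 0.058. Discount each cash flow and weight by its year:
  t   CF        PV=CF/(1+0.058)^t    t·PV
  1        45.00        42.5331        42.5331
  2        45.00        40.2014        80.4028
  3        45.00        37.9975       113.9926
  4        45.00        35.9145       143.6580
  5        45.00        33.9457       169.7283
  6        45.00        32.0847       192.5084
  7        45.00        30.3258       212.2809
  8        45.00        28.6634       229.3069
  9        45.00        27.0920       243.8282
  10    2,045.00     1,163.6882    11,636.8821
  Σ                  1,472.4464    13,065.1214
Price P = Σ PV = 1,472.4464.
Macaulay duration = Σ(t·PV) / P = 13,065.1214 / 1,472.4464 = 8.87307 years.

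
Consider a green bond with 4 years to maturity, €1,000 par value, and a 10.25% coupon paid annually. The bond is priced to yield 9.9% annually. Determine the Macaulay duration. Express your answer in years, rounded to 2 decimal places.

Periodic yield y = 0.099. Discount each cash flow and weight by its year:
  t   CF        PV=CF/(1+0.099)^t    t·PV
  1       102.50        93.2666        93.2666
  2       102.50        84.8650       169.7299
  3       102.50        77.2202       231.6605
  4     1,102.50       755.7668     3,023.0673
  Σ                  1,011.1186     3,517.7244
Price P = Σ PV = 1,011.1186.
Macaulay duration = Σ(t·PV) / P = 3,517.7244 / 1,011.1186 = 3.47904 years.

3.48 years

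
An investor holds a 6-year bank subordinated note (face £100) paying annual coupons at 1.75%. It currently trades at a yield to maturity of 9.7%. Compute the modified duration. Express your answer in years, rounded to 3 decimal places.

Periodic yield y = 0.097. First find Macaulay duration:
  t   CF        PV=CF/(1+0.097)^t    t·PV
  1         1.75         1.5953         1.5953
  2         1.75         1.4542         2.9084
  3         1.75         1.3256         3.9769
  4         1.75         1.2084         4.8336
  5         1.75         1.1016         5.5078
  6       101.75        58.3841       350.3047
  Σ                     65.0691       369.1265
P = 65.0691; Macaulay duration = 369.1265 / 65.0691 = 5.67284 years.
Modified duration = D_Mac / (1 + y) = 5.67284 / 1.097 = 5.17123 years.

5.171 years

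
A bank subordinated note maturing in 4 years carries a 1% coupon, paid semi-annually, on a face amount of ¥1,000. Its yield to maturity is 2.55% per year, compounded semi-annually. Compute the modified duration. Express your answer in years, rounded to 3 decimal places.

3.879 years

Periodic yield y = 0.01275. First find Macaulay duration:
  t   CF        PV=CF/(1+0.01275)^t    t·PV
  1         5.00         4.9371         4.9371
  2         5.00         4.8749         9.7498
  3         5.00         4.8135        14.4406
  4         5.00         4.7529        19.0117
  5         5.00         4.6931        23.4654
  6         5.00         4.6340        27.8040
  7         5.00         4.5757        32.0297
  8     1,005.00       908.1301     7,265.0404
  Σ                    941.4112     7,396.4787
P = 941.4112; Macaulay duration = 7,396.4787 / 941.4112 = 7.85680 half-year periods = 3.92840 years.
Modified duration = D_Mac / (1 + y) = 3.92840 / 1.01275 = 3.87894 years.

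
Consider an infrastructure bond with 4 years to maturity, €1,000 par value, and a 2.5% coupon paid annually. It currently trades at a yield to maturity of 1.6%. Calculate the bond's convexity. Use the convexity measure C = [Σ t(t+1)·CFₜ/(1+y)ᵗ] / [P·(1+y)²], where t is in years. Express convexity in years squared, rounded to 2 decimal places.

With y = 0.016:
  t   CF        PV=CF/(1+0.016)^t    t·PV        t(t+1)·PV
  1        25.00        24.6063        24.6063          49.2126
  2        25.00        24.2188        48.4376         145.3128
  3        25.00        23.8374        71.5122         286.0488
  4     1,025.00       961.9423     3,847.7693      19,238.8465
  Σ                  1,034.6048     3,992.3254      19,719.4207
P = 1,034.6048.
Convexity = Σ t(t+1)·PV / [P·(1+y)²] = 19,719.4207 / (1,034.6048 × 1.032256) = 18.46427.

18.46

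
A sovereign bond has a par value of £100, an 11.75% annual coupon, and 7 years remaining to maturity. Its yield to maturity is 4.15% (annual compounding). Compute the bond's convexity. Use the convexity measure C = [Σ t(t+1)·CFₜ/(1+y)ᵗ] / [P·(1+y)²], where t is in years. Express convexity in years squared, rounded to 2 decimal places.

With y = 0.0415:
  t   CF        PV=CF/(1+0.0415)^t    t·PV        t(t+1)·PV
  1        11.75        11.2818        11.2818          22.5636
  2        11.75        10.8323        21.6645          64.9936
  3        11.75        10.4006        31.2019         124.8077
  4        11.75         9.9862        39.9448         199.7242
  5        11.75         9.5883        47.9415         287.6489
  6        11.75         9.2062        55.2374         386.6620
  7       111.75        84.0684       588.4786       4,707.8286
  Σ                    145.3638       795.7506       5,794.2286
P = 145.3638.
Convexity = Σ t(t+1)·PV / [P·(1+y)²] = 5,794.2286 / (145.3638 × 1.084722) = 36.74690.

36.75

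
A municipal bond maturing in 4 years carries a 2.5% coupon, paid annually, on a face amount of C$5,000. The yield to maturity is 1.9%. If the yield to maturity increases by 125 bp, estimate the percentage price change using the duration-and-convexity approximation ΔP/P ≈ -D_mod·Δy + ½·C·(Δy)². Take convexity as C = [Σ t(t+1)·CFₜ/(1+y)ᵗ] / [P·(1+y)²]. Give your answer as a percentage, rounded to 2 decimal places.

-4.59%

With y = 0.019:
  t   CF        PV=CF/(1+0.019)^t    t·PV        t(t+1)·PV
  1       125.00       122.6693       122.6693         245.3386
  2       125.00       120.3820       240.7641         722.2922
  3       125.00       118.1374       354.4122       1,417.6490
  4     5,125.00     4,753.3209    19,013.2836      95,066.4178
  Σ                  5,114.5096    19,731.1291      97,451.6974
P = 5,114.5096; D_Mac = 3.85787 yrs; D_mod = 3.78594 yrs; C = 18.35004.
Duration effect: -3.78594 × (+0.0125) = -0.047324
Convexity effect: 0.5 × 18.35004 × (0.0125)² = +0.0014336
ΔP/P ≈ -0.047324 + 0.0014336 = -0.045891 = -4.5891%.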